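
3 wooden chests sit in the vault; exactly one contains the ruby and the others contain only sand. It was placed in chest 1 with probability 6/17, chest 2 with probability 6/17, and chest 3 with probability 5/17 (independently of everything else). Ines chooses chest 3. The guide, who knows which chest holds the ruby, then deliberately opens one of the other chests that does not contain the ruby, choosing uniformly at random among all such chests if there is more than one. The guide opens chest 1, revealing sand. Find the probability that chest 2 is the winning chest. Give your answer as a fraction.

Condition on the true location of the ruby.
If it is in chest 1 (prior 6/17): the guide opened chest 1, so this case is ruled out; weight (6/17)·0 = 0.
If it is in chest 2 (prior 6/17): the guide has no choice, probability 1; weight (6/17)·1 = 6/17.
If it is in chest 3 (prior 5/17): the guide has 2 equally likely choices, so probability 1/2; weight (5/17)·(1/2) = 5/34.
The weights sum to 1/2.
So P(the ruby in chest 2 | the guide opened chest 1) = (6/17) / (1/2) = 12/17.

12/17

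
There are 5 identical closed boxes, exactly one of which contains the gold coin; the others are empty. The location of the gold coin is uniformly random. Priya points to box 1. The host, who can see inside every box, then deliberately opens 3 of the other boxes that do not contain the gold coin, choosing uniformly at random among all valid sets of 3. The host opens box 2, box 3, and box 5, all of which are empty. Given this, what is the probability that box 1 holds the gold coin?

1/5

Consider each possible location of the gold coin in turn.
If it is in box 1 (prior 1/5): the host has 4 equally likely choices, so probability 1/4; weight (1/5)·(1/4) = 1/20.
If it is in any of boxes 2, 3, and 5 (prior 1/5 each): that box was opened and seen not to hold the prize — ruled out; weight (1/5)·0 = 0 each.
If it is in box 4 (prior 1/5): the host has no choice, probability 1; weight (1/5)·1 = 1/5.
The weights sum to 1/4.
So P(the gold coin in box 1 | the host opened box 2, box 3, and box 5) = (1/20) / (1/4) = 1/5.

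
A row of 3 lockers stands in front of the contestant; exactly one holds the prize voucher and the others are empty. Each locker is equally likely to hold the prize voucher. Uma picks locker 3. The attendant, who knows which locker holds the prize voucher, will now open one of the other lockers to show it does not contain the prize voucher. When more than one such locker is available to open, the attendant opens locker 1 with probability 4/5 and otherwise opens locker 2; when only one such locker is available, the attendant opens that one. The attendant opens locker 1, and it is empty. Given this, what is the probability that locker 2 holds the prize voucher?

5/9

Consider each possible location of the prize voucher in turn.
If it is in locker 1 (prior 1/3): the attendant opened locker 1, so this case is ruled out; weight (1/3)·0 = 0.
If it is in locker 2 (prior 1/3): only locker 1 is available, probability 1; weight (1/3)·1 = 1/3.
If it is in locker 3 (prior 1/3): locker 1 is available, opened with probability 4/5; weight (1/3)·(4/5) = 4/15.
The weights sum to 3/5.
So P(the prize voucher in locker 2 | the attendant opened locker 1) = (1/3) / (3/5) = 5/9.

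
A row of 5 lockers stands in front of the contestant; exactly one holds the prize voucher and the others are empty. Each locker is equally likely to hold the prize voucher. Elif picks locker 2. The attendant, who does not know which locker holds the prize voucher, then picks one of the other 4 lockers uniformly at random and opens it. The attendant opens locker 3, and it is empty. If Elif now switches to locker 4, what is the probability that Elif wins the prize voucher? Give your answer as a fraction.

Apply Bayes' rule, conditioning on where the prize voucher actually is.
If it is in any of lockers 1, 2, 4, and 5 (prior 1/5 each): the attendant picks locker 3 with probability 1/4 regardless, and it is not the prize; weight (1/5)·(1/4) = 1/20 each.
If it is in locker 3 (prior 1/5): the attendant opened locker 3, so this case is ruled out; weight (1/5)·0 = 0.
The weights sum to 1/5.
So P(the prize voucher in locker 4 | the attendant opened locker 3) = (1/20) / (1/5) = 1/4.

1/4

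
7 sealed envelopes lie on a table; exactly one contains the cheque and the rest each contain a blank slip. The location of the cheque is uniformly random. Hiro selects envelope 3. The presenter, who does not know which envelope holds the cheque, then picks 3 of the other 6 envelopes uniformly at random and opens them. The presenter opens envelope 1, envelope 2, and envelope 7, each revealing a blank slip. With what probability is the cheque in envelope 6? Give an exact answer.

1/4

Because the presenter chose which envelopes to open without knowing where the cheque is, the choice is independent of the prize location. Learning that none of the 3 opened envelopes holds the cheque simply rules out those 3 locations and leaves the remaining 4 envelopes still equally likely by symmetry.
So P(the cheque in envelope 6) = 1/4.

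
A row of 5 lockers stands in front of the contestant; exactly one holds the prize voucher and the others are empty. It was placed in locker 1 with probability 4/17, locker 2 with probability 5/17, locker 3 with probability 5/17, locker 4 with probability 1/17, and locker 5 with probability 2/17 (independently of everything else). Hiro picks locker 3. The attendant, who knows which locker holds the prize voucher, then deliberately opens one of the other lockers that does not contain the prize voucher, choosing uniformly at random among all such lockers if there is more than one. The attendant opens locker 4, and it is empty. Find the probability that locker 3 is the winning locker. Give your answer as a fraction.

Condition on the true location of the prize voucher.
If it is in locker 1 (prior 4/17): the attendant has 3 equally likely choices, so probability 1/3; weight (4/17)·(1/3) = 4/51.
If it is in locker 2 (prior 5/17): the attendant has 3 equally likely choices, so probability 1/3; weight (5/17)·(1/3) = 5/51.
If it is in locker 3 (prior 5/17): the attendant has 4 equally likely choices, so probability 1/4; weight (5/17)·(1/4) = 5/68.
If it is in locker 4 (prior 1/17): the attendant opened locker 4, so this case is ruled out; weight (1/17)·0 = 0.
If it is in locker 5 (prior 2/17): the attendant has 3 equally likely choices, so probability 1/3; weight (2/17)·(1/3) = 2/51.
The weights sum to 59/204.
So P(the prize voucher in locker 3 | the attendant opened locker 4) = (5/68) / (59/204) = 15/59.

15/59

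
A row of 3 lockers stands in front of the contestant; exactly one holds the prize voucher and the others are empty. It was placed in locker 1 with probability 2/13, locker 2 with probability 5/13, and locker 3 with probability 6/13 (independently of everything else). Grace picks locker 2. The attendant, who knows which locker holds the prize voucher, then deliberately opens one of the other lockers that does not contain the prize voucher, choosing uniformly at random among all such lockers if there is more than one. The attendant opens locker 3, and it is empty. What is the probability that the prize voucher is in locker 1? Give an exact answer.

Condition on the true location of the prize voucher.
If it is in locker 1 (prior 2/13): the attendant has no choice, probability 1; weight (2/13)·1 = 2/13.
If it is in locker 2 (prior 5/13): the attendant has 2 equally likely choices, so probability 1/2; weight (5/13)·(1/2) = 5/26.
If it is in locker 3 (prior 6/13): the attendant opened locker 3, so this case is ruled out; weight (6/13)·0 = 0.
The weights sum to 9/26.
So P(the prize voucher in locker 1 | the attendant opened locker 3) = (2/13) / (9/26) = 4/9.

4/9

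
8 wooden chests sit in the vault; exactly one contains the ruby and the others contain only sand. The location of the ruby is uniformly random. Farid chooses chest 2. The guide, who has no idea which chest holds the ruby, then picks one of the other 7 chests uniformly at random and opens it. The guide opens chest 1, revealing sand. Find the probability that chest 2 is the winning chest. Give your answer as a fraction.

Apply Bayes' rule, conditioning on where the ruby actually is.
If it is in chest 1 (prior 1/8): the guide opened chest 1, so this case is ruled out; weight (1/8)·0 = 0.
If it is in any of chests 2, 3, 4, 5, 6, 7, and 8 (prior 1/8 each): the guide picks chest 1 with probability 1/7 regardless, and it is not the prize; weight (1/8)·(1/7) = 1/56 each.
The weights sum to 1/8.
So P(the ruby in chest 2 | the guide opened chest 1) = (1/56) / (1/8) = 1/7.

1/7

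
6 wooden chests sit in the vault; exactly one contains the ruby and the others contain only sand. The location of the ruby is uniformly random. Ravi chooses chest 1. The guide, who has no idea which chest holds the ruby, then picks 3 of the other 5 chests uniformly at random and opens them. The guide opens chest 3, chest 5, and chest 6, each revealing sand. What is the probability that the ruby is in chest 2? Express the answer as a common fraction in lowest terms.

Because the guide chose which chests to open without knowing where the ruby is, the choice is independent of the prize location. Learning that none of the 3 opened chests holds the ruby simply rules out those 3 locations and leaves the remaining 3 chests still equally likely by symmetry.
So P(the ruby in chest 2) = 1/3.

1/3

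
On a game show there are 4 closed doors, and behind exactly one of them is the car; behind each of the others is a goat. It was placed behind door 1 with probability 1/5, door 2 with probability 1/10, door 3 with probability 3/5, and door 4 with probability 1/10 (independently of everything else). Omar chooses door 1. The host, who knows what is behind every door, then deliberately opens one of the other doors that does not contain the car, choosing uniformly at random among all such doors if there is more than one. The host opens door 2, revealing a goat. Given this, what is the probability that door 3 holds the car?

Apply Bayes' rule, conditioning on where the car actually is.
If it is behind door 1 (prior 1/5): the host has 3 equally likely choices, so probability 1/3; weight (1/5)·(1/3) = 1/15.
If it is behind door 2 (prior 1/10): the host opened door 2, so this case is ruled out; weight (1/10)·0 = 0.
If it is behind door 3 (prior 3/5): the host has 2 equally likely choices, so probability 1/2; weight (3/5)·(1/2) = 3/10.
If it is behind door 4 (prior 1/10): the host has 2 equally likely choices, so probability 1/2; weight (1/10)·(1/2) = 1/20.
The weights sum to 5/12.
So P(the car behind door 3 | the host opened door 2) = (3/10) / (5/12) = 18/25.

18/25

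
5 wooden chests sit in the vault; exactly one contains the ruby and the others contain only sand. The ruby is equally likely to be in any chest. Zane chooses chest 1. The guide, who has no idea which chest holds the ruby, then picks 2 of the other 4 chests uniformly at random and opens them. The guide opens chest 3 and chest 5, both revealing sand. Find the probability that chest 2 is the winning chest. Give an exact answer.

Because the guide chose which chests to open without knowing where the ruby is, the choice is independent of the prize location. Learning that none of the 2 opened chests holds the ruby simply rules out those 2 locations and leaves the remaining 3 chests still equally likely by symmetry.
So P(the ruby in chest 2) = 1/3.

1/3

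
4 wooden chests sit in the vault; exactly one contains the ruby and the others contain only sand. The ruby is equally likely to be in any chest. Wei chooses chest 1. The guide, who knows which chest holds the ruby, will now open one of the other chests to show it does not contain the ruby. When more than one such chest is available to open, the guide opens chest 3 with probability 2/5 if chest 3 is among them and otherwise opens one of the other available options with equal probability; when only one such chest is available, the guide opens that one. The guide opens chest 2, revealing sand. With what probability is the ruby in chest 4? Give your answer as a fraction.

3/7

Condition on the true location of the ruby.
If it is in chest 1 (prior 1/4): chest 3 is available but not opened; chest 2 gets probability (1 − 2/5)/2 = 3/10; weight (1/4)·(3/10) = 3/40.
If it is in chest 2 (prior 1/4): the guide opened chest 2, so this case is ruled out; weight (1/4)·0 = 0.
If it is in chest 3 (prior 1/4): chest 3 holds the prize so is unavailable; the guide chooses uniformly among the 2 others, probability 1/2; weight (1/4)·(1/2) = 1/8.
If it is in chest 4 (prior 1/4): chest 3 is available but not opened, probability 3/5; weight (1/4)·(3/5) = 3/20.
The weights sum to 7/20.
So P(the ruby in chest 4 | the guide opened chest 2) = (3/20) / (7/20) = 3/7.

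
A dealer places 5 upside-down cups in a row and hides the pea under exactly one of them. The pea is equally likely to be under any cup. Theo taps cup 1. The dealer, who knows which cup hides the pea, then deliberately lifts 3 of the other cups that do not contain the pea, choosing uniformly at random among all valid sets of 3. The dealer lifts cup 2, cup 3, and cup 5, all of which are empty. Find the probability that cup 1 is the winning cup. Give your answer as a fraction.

Consider each possible location of the pea in turn.
If it is under cup 1 (prior 1/5): the dealer has 4 equally likely choices, so probability 1/4; weight (1/5)·(1/4) = 1/20.
If it is under any of cups 2, 3, and 5 (prior 1/5 each): that cup was opened and seen not to hold the prize — ruled out; weight (1/5)·0 = 0 each.
If it is under cup 4 (prior 1/5): the dealer has no choice, probability 1; weight (1/5)·1 = 1/5.
The weights sum to 1/4.
So P(the pea under cup 1 | the dealer opened cup 2, cup 3, and cup 5) = (1/20) / (1/4) = 1/5.

1/5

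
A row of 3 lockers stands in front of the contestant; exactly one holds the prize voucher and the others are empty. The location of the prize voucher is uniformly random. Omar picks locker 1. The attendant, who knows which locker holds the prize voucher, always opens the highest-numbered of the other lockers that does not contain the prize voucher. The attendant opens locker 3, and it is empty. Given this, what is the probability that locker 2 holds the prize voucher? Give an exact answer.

Apply Bayes' rule, conditioning on where the prize voucher actually is.
If it is in either of lockers 1 and 2 (prior 1/3 each): locker 3 is the highest-numbered option available, probability 1; weight (1/3)·1 = 1/3 each.
If it is in locker 3 (prior 1/3): the attendant opened locker 3, so this case is ruled out; weight (1/3)·0 = 0.
The weights sum to 2/3.
So P(the prize voucher in locker 2 | the attendant opened locker 3) = (1/3) / (2/3) = 1/2.

1/2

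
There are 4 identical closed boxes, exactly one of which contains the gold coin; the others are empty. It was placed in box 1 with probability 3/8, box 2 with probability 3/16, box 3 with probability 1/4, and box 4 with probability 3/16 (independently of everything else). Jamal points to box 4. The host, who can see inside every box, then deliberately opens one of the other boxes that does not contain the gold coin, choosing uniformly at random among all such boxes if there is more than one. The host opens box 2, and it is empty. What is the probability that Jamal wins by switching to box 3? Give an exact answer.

1/3

Apply Bayes' rule, conditioning on where the gold coin actually is.
If it is in box 1 (prior 3/8): the host has 2 equally likely choices, so probability 1/2; weight (3/8)·(1/2) = 3/16.
If it is in box 2 (prior 3/16): the host opened box 2, so this case is ruled out; weight (3/16)·0 = 0.
If it is in box 3 (prior 1/4): the host has 2 equally likely choices, so probability 1/2; weight (1/4)·(1/2) = 1/8.
If it is in box 4 (prior 3/16): the host has 3 equally likely choices, so probability 1/3; weight (3/16)·(1/3) = 1/16.
The weights sum to 3/8.
So P(the gold coin in box 3 | the host opened box 2) = (1/8) / (3/8) = 1/3.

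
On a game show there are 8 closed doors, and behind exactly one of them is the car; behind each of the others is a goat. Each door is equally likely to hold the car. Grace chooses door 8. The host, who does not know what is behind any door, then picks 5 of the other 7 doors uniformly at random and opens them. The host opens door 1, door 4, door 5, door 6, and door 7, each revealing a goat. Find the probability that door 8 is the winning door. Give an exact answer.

Condition on the true location of the car.
If it is behind any of doors 1, 4, 5, 6, and 7 (prior 1/8 each): that door was opened and seen not to hold the prize — ruled out; weight (1/8)·0 = 0 each.
If it is behind any of doors 2, 3, and 8 (prior 1/8 each): the host picks exactly this set with probability 1/21 regardless, and none is the prize; weight (1/8)·(1/21) = 1/168 each.
The weights sum to 1/56.
So P(the car behind door 8 | the host opened door 1, door 4, door 5, door 6, and door 7) = (1/168) / (1/56) = 1/3.

1/3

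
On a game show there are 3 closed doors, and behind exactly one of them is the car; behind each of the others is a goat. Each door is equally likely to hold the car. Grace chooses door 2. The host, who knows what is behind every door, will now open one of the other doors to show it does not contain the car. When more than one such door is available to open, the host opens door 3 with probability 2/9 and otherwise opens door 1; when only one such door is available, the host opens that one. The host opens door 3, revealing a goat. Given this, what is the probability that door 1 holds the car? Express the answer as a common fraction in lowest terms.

9/11

Condition on the true location of the car.
If it is behind door 1 (prior 1/3): only door 3 is available, probability 1; weight (1/3)·1 = 1/3.
If it is behind door 2 (prior 1/3): door 3 is available, opened with probability 2/9; weight (1/3)·(2/9) = 2/27.
If it is behind door 3 (prior 1/3): the host opened door 3, so this case is ruled out; weight (1/3)·0 = 0.
The weights sum to 11/27.
So P(the car behind door 1 | the host opened door 3) = (1/3) / (11/27) = 9/11.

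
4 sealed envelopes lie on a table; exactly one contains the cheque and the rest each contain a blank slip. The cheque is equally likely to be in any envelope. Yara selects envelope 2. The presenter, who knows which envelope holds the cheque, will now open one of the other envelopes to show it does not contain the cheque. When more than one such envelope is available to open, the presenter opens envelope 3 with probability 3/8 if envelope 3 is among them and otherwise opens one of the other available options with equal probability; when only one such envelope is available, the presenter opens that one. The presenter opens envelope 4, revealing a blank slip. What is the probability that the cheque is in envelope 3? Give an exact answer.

Condition on the true location of the cheque.
If it is in envelope 1 (prior 1/4): envelope 3 is available but not opened, probability 5/8; weight (1/4)·(5/8) = 5/32.
If it is in envelope 2 (prior 1/4): envelope 3 is available but not opened; envelope 4 gets probability (1 − 3/8)/2 = 5/16; weight (1/4)·(5/16) = 5/64.
If it is in envelope 3 (prior 1/4): envelope 3 holds the prize so is unavailable; the presenter chooses uniformly among the 2 others, probability 1/2; weight (1/4)·(1/2) = 1/8.
If it is in envelope 4 (prior 1/4): the presenter opened envelope 4, so this case is ruled out; weight (1/4)·0 = 0.
The weights sum to 23/64.
So P(the cheque in envelope 3 | the presenter opened envelope 4) = (1/8) / (23/64) = 8/23.

8/23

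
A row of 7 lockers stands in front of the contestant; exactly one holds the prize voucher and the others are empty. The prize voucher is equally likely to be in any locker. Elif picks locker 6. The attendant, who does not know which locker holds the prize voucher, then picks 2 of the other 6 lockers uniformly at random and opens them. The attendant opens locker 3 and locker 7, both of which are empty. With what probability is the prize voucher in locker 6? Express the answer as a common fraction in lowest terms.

Condition on the true location of the prize voucher.
If it is in any of lockers 1, 2, 4, 5, and 6 (prior 1/7 each): the attendant picks exactly this set with probability 1/15 regardless, and none is the prize; weight (1/7)·(1/15) = 1/105 each.
If it is in either of lockers 3 and 7 (prior 1/7 each): that locker was opened and seen not to hold the prize — ruled out; weight (1/7)·0 = 0 each.
The weights sum to 1/21.
So P(the prize voucher in locker 6 | the attendant opened locker 3 and locker 7) = (1/105) / (1/21) = 1/5.

1/5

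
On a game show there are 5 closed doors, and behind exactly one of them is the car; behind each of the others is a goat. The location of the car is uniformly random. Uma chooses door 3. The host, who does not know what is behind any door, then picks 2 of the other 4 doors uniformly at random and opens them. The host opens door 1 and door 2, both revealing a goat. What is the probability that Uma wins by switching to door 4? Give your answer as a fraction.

1/3

Condition on the true location of the car.
If it is behind either of doors 1 and 2 (prior 1/5 each): that door was opened and seen not to hold the prize — ruled out; weight (1/5)·0 = 0 each.
If it is behind any of doors 3, 4, and 5 (prior 1/5 each): the host picks exactly this set with probability 1/6 regardless, and none is the prize; weight (1/5)·(1/6) = 1/30 each.
The weights sum to 1/10.
So P(the car behind door 4 | the host opened door 1 and door 2) = (1/30) / (1/10) = 1/3.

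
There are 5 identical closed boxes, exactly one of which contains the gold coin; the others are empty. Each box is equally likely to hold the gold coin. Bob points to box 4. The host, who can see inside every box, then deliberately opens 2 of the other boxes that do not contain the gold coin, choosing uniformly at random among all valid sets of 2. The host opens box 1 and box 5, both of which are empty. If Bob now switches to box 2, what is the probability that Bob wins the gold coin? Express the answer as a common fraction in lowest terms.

2/5

Consider each possible location of the gold coin in turn.
If it is in either of boxes 1 and 5 (prior 1/5 each): that box was opened and seen not to hold the prize — ruled out; weight (1/5)·0 = 0 each.
If it is in either of boxes 2 and 3 (prior 1/5 each): the host has 3 equally likely choices, so probability 1/3; weight (1/5)·(1/3) = 1/15 each.
If it is in box 4 (prior 1/5): the host has 6 equally likely choices, so probability 1/6; weight (1/5)·(1/6) = 1/30.
The weights sum to 1/6.
So P(the gold coin in box 2 | the host opened box 1 and box 5) = (1/15) / (1/6) = 2/5.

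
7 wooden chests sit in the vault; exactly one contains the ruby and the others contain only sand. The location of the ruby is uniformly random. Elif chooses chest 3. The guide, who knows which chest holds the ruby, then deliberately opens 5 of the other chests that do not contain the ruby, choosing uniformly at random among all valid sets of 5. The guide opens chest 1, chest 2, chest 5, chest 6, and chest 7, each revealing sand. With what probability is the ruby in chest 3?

Apply Bayes' rule, conditioning on where the ruby actually is.
If it is in any of chests 1, 2, 5, 6, and 7 (prior 1/7 each): that chest was opened and seen not to hold the prize — ruled out; weight (1/7)·0 = 0 each.
If it is in chest 3 (prior 1/7): the guide has 6 equally likely choices, so probability 1/6; weight (1/7)·(1/6) = 1/42.
If it is in chest 4 (prior 1/7): the guide has no choice, probability 1; weight (1/7)·1 = 1/7.
The weights sum to 1/6.
So P(the ruby in chest 3 | the guide opened chest 1, chest 2, chest 5, chest 6, and chest 7) = (1/42) / (1/6) = 1/7.

1/7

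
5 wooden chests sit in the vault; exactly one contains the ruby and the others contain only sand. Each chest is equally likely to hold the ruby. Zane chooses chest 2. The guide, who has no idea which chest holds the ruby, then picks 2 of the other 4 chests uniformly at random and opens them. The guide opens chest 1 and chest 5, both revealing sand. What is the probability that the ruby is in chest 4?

1/3

Because the guide chose which chests to open without knowing where the ruby is, the choice is independent of the prize location. Learning that none of the 2 opened chests holds the ruby simply rules out those 2 locations and leaves the remaining 3 chests still equally likely by symmetry.
So P(the ruby in chest 4) = 1/3.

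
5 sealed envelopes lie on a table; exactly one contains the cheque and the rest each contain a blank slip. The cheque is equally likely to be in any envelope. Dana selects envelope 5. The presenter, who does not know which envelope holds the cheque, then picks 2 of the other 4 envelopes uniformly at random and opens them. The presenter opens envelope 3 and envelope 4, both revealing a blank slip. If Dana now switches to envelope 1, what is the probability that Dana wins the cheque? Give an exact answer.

1/3

Because the presenter chose which envelopes to open without knowing where the cheque is, the choice is independent of the prize location. Learning that none of the 2 opened envelopes holds the cheque simply rules out those 2 locations and leaves the remaining 3 envelopes still equally likely by symmetry.
So P(the cheque in envelope 1) = 1/3.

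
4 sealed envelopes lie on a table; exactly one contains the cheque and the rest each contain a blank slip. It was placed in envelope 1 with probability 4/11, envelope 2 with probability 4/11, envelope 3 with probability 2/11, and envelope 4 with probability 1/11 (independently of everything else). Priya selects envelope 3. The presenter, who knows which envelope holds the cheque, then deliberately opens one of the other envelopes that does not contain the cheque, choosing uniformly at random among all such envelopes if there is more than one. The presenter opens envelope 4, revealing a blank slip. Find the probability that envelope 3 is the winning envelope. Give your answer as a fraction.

Consider each possible location of the cheque in turn.
If it is in either of envelopes 1 and 2 (prior 4/11 each): the presenter has 2 equally likely choices, so probability 1/2; weight (4/11)·(1/2) = 2/11 each.
If it is in envelope 3 (prior 2/11): the presenter has 3 equally likely choices, so probability 1/3; weight (2/11)·(1/3) = 2/33.
If it is in envelope 4 (prior 1/11): the presenter opened envelope 4, so this case is ruled out; weight (1/11)·0 = 0.
The weights sum to 14/33.
So P(the cheque in envelope 3 | the presenter opened envelope 4) = (2/33) / (14/33) = 1/7.

1/7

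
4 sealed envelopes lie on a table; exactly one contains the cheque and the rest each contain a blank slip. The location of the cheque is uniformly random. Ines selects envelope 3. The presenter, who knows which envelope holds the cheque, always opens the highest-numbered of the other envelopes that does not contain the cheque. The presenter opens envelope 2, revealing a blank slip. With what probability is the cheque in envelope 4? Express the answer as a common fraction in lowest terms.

1

Consider each possible location of the cheque in turn.
If it is in either of envelopes 1 and 3 (prior 1/4 each): the presenter would have opened envelope 4 instead, probability 0; weight (1/4)·0 = 0 each.
If it is in envelope 2 (prior 1/4): the presenter opened envelope 2, so this case is ruled out; weight (1/4)·0 = 0.
If it is in envelope 4 (prior 1/4): envelope 2 is the highest-numbered option available, probability 1; weight (1/4)·1 = 1/4.
The weights sum to 1/4.
So P(the cheque in envelope 4 | the presenter opened envelope 2) = (1/4) / (1/4) = 1.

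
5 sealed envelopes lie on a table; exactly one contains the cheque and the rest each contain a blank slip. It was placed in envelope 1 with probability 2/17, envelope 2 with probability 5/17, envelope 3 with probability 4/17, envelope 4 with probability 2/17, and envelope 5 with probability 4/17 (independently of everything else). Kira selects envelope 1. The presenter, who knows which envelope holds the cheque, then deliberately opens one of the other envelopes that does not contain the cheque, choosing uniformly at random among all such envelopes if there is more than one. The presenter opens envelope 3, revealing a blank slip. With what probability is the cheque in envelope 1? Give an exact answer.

Condition on the true location of the cheque.
If it is in envelope 1 (prior 2/17): the presenter has 4 equally likely choices, so probability 1/4; weight (2/17)·(1/4) = 1/34.
If it is in envelope 2 (prior 5/17): the presenter has 3 equally likely choices, so probability 1/3; weight (5/17)·(1/3) = 5/51.
If it is in envelope 3 (prior 4/17): the presenter opened envelope 3, so this case is ruled out; weight (4/17)·0 = 0.
If it is in envelope 4 (prior 2/17): the presenter has 3 equally likely choices, so probability 1/3; weight (2/17)·(1/3) = 2/51.
If it is in envelope 5 (prior 4/17): the presenter has 3 equally likely choices, so probability 1/3; weight (4/17)·(1/3) = 4/51.
The weights sum to 25/102.
So P(the cheque in envelope 1 | the presenter opened envelope 3) = (1/34) / (25/102) = 3/25.

3/25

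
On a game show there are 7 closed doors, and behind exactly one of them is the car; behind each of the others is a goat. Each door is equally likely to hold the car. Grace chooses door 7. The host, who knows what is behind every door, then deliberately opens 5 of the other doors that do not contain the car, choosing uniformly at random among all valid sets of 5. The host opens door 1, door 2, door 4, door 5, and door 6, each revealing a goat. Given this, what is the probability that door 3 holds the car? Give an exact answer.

6/7

Condition on the true location of the car.
If it is behind any of doors 1, 2, 4, 5, and 6 (prior 1/7 each): that door was opened and seen not to hold the prize — ruled out; weight (1/7)·0 = 0 each.
If it is behind door 3 (prior 1/7): the host has no choice, probability 1; weight (1/7)·1 = 1/7.
If it is behind door 7 (prior 1/7): the host has 6 equally likely choices, so probability 1/6; weight (1/7)·(1/6) = 1/42.
The weights sum to 1/6.
So P(the car behind door 3 | the host opened door 1, door 2, door 4, door 5, and door 6) = (1/7) / (1/6) = 6/7.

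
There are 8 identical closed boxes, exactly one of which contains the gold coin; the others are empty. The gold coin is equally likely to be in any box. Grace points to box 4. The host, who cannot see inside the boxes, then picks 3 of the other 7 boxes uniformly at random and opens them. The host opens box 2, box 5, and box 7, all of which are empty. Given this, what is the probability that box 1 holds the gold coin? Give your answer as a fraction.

Consider each possible location of the gold coin in turn.
If it is in any of boxes 1, 3, 4, 6, and 8 (prior 1/8 each): the host picks exactly this set with probability 1/35 regardless, and none is the prize; weight (1/8)·(1/35) = 1/280 each.
If it is in any of boxes 2, 5, and 7 (prior 1/8 each): that box was opened and seen not to hold the prize — ruled out; weight (1/8)·0 = 0 each.
The weights sum to 1/56.
So P(the gold coin in box 1 | the host opened box 2, box 5, and box 7) = (1/280) / (1/56) = 1/5.

1/5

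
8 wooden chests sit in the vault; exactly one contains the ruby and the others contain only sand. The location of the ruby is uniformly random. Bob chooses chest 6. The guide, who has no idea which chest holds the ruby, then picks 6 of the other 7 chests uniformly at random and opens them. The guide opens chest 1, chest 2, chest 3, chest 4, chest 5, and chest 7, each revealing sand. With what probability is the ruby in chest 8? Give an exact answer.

Condition on the true location of the ruby.
If it is in any of chests 1, 2, 3, 4, 5, and 7 (prior 1/8 each): that chest was opened and seen not to hold the prize — ruled out; weight (1/8)·0 = 0 each.
If it is in either of chests 6 and 8 (prior 1/8 each): the guide picks exactly this set with probability 1/7 regardless, and none is the prize; weight (1/8)·(1/7) = 1/56 each.
The weights sum to 1/28.
So P(the ruby in chest 8 | the guide opened chest 1, chest 2, chest 3, chest 4, chest 5, and chest 7) = (1/56) / (1/28) = 1/2.

1/2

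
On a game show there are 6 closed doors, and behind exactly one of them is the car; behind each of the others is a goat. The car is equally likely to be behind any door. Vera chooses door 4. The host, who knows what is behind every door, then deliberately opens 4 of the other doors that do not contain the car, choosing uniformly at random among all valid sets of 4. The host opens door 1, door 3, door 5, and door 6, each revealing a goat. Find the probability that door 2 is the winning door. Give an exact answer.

Consider each possible location of the car in turn.
If it is behind any of doors 1, 3, 5, and 6 (prior 1/6 each): that door was opened and seen not to hold the prize — ruled out; weight (1/6)·0 = 0 each.
If it is behind door 2 (prior 1/6): the host has no choice, probability 1; weight (1/6)·1 = 1/6.
If it is behind door 4 (prior 1/6): the host has 5 equally likely choices, so probability 1/5; weight (1/6)·(1/5) = 1/30.
The weights sum to 1/5.
So P(the car behind door 2 | the host opened door 1, door 3, door 5, and door 6) = (1/6) / (1/5) = 5/6.

5/6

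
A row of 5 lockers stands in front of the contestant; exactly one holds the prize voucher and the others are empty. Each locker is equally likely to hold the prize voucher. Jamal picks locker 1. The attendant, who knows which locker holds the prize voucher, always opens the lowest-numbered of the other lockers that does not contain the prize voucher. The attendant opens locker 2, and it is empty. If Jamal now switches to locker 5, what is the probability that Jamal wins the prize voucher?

Condition on the true location of the prize voucher.
If it is in any of lockers 1, 3, 4, and 5 (prior 1/5 each): locker 2 is the lowest-numbered option available, probability 1; weight (1/5)·1 = 1/5 each.
If it is in locker 2 (prior 1/5): the attendant opened locker 2, so this case is ruled out; weight (1/5)·0 = 0.
The weights sum to 4/5.
So P(the prize voucher in locker 5 | the attendant opened locker 2) = (1/5) / (4/5) = 1/4.

1/4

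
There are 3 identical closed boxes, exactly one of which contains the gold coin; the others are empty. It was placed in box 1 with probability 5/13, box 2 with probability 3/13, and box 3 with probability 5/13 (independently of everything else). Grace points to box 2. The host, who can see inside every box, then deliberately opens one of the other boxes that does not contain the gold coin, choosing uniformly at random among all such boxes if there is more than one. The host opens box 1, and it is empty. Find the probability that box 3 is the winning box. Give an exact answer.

10/13

Consider each possible location of the gold coin in turn.
If it is in box 1 (prior 5/13): the host opened box 1, so this case is ruled out; weight (5/13)·0 = 0.
If it is in box 2 (prior 3/13): the host has 2 equally likely choices, so probability 1/2; weight (3/13)·(1/2) = 3/26.
If it is in box 3 (prior 5/13): the host has no choice, probability 1; weight (5/13)·1 = 5/13.
The weights sum to 1/2.
So P(the gold coin in box 3 | the host opened box 1) = (5/13) / (1/2) = 10/13.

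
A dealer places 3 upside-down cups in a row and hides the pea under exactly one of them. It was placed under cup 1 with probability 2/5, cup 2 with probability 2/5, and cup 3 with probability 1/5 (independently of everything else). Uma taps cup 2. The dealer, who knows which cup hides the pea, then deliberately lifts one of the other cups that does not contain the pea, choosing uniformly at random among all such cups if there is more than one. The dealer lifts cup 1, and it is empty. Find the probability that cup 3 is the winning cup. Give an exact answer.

1/2

Apply Bayes' rule, conditioning on where the pea actually is.
If it is under cup 1 (prior 2/5): the dealer opened cup 1, so this case is ruled out; weight (2/5)·0 = 0.
If it is under cup 2 (prior 2/5): the dealer has 2 equally likely choices, so probability 1/2; weight (2/5)·(1/2) = 1/5.
If it is under cup 3 (prior 1/5): the dealer has no choice, probability 1; weight (1/5)·1 = 1/5.
The weights sum to 2/5.
So P(the pea under cup 3 | the dealer opened cup 1) = (1/5) / (2/5) = 1/2.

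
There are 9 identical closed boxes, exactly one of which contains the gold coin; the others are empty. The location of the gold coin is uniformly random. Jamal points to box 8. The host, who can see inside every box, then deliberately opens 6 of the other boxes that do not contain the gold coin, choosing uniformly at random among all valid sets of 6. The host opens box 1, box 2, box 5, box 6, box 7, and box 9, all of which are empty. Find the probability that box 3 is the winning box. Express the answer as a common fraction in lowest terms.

4/9

Consider each possible location of the gold coin in turn.
If it is in any of boxes 1, 2, 5, 6, 7, and 9 (prior 1/9 each): that box was opened and seen not to hold the prize — ruled out; weight (1/9)·0 = 0 each.
If it is in either of boxes 3 and 4 (prior 1/9 each): the host has 7 equally likely choices, so probability 1/7; weight (1/9)·(1/7) = 1/63 each.
If it is in box 8 (prior 1/9): the host has 28 equally likely choices, so probability 1/28; weight (1/9)·(1/28) = 1/252.
The weights sum to 1/28.
So P(the gold coin in box 3 | the host opened box 1, box 2, box 5, box 6, box 7, and box 9) = (1/63) / (1/28) = 4/9.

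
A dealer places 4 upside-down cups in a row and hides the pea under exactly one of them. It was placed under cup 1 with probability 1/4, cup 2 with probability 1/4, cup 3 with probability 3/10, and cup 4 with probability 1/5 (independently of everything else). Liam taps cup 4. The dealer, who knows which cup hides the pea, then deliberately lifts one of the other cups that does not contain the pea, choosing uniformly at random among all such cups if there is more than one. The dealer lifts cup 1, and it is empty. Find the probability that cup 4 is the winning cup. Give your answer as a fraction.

Condition on the true location of the pea.
If it is under cup 1 (prior 1/4): the dealer opened cup 1, so this case is ruled out; weight (1/4)·0 = 0.
If it is under cup 2 (prior 1/4): the dealer has 2 equally likely choices, so probability 1/2; weight (1/4)·(1/2) = 1/8.
If it is under cup 3 (prior 3/10): the dealer has 2 equally likely choices, so probability 1/2; weight (3/10)·(1/2) = 3/20.
If it is under cup 4 (prior 1/5): the dealer has 3 equally likely choices, so probability 1/3; weight (1/5)·(1/3) = 1/15.
The weights sum to 41/120.
So P(the pea under cup 4 | the dealer opened cup 1) = (1/15) / (41/120) = 8/41.

8/41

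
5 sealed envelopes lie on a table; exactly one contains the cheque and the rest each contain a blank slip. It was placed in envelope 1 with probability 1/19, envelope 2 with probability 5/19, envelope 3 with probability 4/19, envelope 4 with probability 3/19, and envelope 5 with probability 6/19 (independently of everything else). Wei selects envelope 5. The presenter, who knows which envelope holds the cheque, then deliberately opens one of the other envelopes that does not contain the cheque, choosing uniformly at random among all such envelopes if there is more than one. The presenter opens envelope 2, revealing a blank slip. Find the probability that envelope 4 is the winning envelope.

Apply Bayes' rule, conditioning on where the cheque actually is.
If it is in envelope 1 (prior 1/19): the presenter has 3 equally likely choices, so probability 1/3; weight (1/19)·(1/3) = 1/57.
If it is in envelope 2 (prior 5/19): the presenter opened envelope 2, so this case is ruled out; weight (5/19)·0 = 0.
If it is in envelope 3 (prior 4/19): the presenter has 3 equally likely choices, so probability 1/3; weight (4/19)·(1/3) = 4/57.
If it is in envelope 4 (prior 3/19): the presenter has 3 equally likely choices, so probability 1/3; weight (3/19)·(1/3) = 1/19.
If it is in envelope 5 (prior 6/19): the presenter has 4 equally likely choices, so probability 1/4; weight (6/19)·(1/4) = 3/38.
The weights sum to 25/114.
So P(the cheque in envelope 4 | the presenter opened envelope 2) = (1/19) / (25/114) = 6/25.

6/25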